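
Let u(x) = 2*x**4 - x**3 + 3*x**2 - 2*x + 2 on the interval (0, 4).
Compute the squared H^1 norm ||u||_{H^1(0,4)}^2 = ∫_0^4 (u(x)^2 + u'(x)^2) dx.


||u||_{H^1}^2 = 10944416/45

The H^1 norm (squared) on an interval (0, L) is
  ||u||_{H^1}^2 = ∫_0^L u(x)^2 dx + ∫_0^L u'(x)^2 dx.
Compute u'(x) = 8*x**3 - 3*x**2 + 6*x - 2.
Then u(x)^2 = 4*x**8 - 4*x**7 + 13*x**6 - 14*x**5 + 21*x**4 - 16*x**3 + 16*x**2 - 8*x + 4 and u'(x)^2 = 64*x**6 - 48*x**5 + 105*x**4 - 68*x**3 + 48*x**2 - 24*x + 4.
Integrate each monomial from 0 to 4 using ∫_0^4 c·x^n dx = c·4^(n+1)/(n+1):
  ∫_0^4 u(x)^2 dx = ∫_0^4 (4*x^8 - 4*x^7 + 13*x^6 - 14*x^5 + 21*x^4 - 16*x^3 + 16*x^2 - 8*x + 4) dx. Term by term:
    ∫_0^4 4*x^8 dx = 1048576/9;  ∫_0^4 -4*x^7 dx = -32768;  ∫_0^4 13*x^6 dx = 212992/7;
    ∫_0^4 -14*x^5 dx = -28672/3;  ∫_0^4 21*x^4 dx = 21504/5;  ∫_0^4 -16*x^3 dx = -1024;
    ∫_0^4 16*x^2 dx = 1024/3;  ∫_0^4 -8*x dx = -64;  ∫_0^4 4 dx = 16.
  Sum: 1048576/9 − 32768 + 212992/7 − 28672/3 + 21504/5 − 1024 + 1024/3 − 64 + 16 = 34076912/315.
  ∫_0^4 u'(x)^2 dx = ∫_0^4 (64*x^6 - 48*x^5 + 105*x^4 - 68*x^3 + 48*x^2 - 24*x + 4) dx. Term by term:
    ∫_0^4 64*x^6 dx = 1048576/7;  ∫_0^4 -48*x^5 dx = -32768;  ∫_0^4 105*x^4 dx = 21504;
    ∫_0^4 -68*x^3 dx = -4352;  ∫_0^4 48*x^2 dx = 1024;  ∫_0^4 -24*x dx = -192;
    ∫_0^4 4 dx = 16.
  Sum: 1048576/7 − 32768 + 21504 − 4352 + 1024 − 192 + 16 = 945200/7.
Adding: ||u||_{H^1}^2 = 34076912/315 + 945200/7 = 10944416/45.


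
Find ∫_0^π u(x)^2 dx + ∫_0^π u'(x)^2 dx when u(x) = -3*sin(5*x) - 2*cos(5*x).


||u||_{H^1(0,π)}^2 = 169*π

u'(x) = 10*sin(5*x) - 15*cos(5*x).
Expand u² and (u')² and integrate term by term on (0, π), using: for integers n ≥ 1, ∫_0^π sin²(nx) dx = ∫_0^π cos²(nx) dx = π/2; for n ≠ n', ∫_0^π sin(nx)sin(n'x) dx = ∫_0^π cos(nx)cos(n'x) dx = 0; and by product-to-sum, ∫_0^π sin(nx)cos(n'x) dx = ½∫_0^π [sin((n+n')x) + sin((n−n')x)] dx, which is 0 when n+n' is even and 2n/(n²−n'²) when n+n' is odd (it need not vanish on (0, π)).
  u² squared terms: (-3)²·∫sin(5x)² dx = 9·π/2 = 9*π/2;  (-2)²·∫cos(5x)² dx = 4·π/2 = 2*π.
  u² cross terms: 2·(-3)·(-2)·∫sin(5x)·cos(5x) dx = 12·(0) = 0.
  So ∫_0^π u² dx = 9*π/2 + 2*π + 0 = 13*π/2.
  (u')² squared terms: (-15)²·∫cos(5x)² dx = 225·π/2 = 225*π/2;  (10)²·∫sin(5x)² dx = 100·π/2 = 50*π.
  (u')² cross terms: 2·(-15)·(10)·∫cos(5x)·sin(5x) dx = -300·(0) = 0.
  So ∫_0^π (u')² dx = 225*π/2 + 50*π + 0 = 325*π/2.
||u||_{H^1}^2 = (13*π/2) + (325*π/2) = 169*π.


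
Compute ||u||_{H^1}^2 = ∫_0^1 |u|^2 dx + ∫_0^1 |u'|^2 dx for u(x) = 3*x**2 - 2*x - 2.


||u||_{H^1}^2 = 122/15

The H^1 norm (squared) on an interval (0, L) is
  ||u||_{H^1}^2 = ∫_0^L u(x)^2 dx + ∫_0^L u'(x)^2 dx.
Compute u'(x) = 6*x - 2.
Then u(x)^2 = 9*x**4 - 12*x**3 - 8*x**2 + 8*x + 4 and u'(x)^2 = 36*x**2 - 24*x + 4.
Integrate each monomial from 0 to 1 using ∫_0^1 c·x^n dx = c·1^(n+1)/(n+1):
  ∫_0^1 u(x)^2 dx = ∫_0^1 (9*x^4 - 12*x^3 - 8*x^2 + 8*x + 4) dx. Term by term:
    ∫_0^1 9*x^4 dx = 9/5;  ∫_0^1 -12*x^3 dx = -3;  ∫_0^1 -8*x^2 dx = -8/3;
    ∫_0^1 8*x dx = 4;  ∫_0^1 4 dx = 4.
  Sum: 9/5 − 3 − 8/3 + 4 + 4 = 62/15.
  ∫_0^1 u'(x)^2 dx = ∫_0^1 (36*x^2 - 24*x + 4) dx. Term by term:
    ∫_0^1 36*x^2 dx = 12;  ∫_0^1 -24*x dx = -12;  ∫_0^1 4 dx = 4.
  Sum: 12 − 12 + 4 = 4.
Adding: ||u||_{H^1}^2 = 62/15 + 4 = 122/15.


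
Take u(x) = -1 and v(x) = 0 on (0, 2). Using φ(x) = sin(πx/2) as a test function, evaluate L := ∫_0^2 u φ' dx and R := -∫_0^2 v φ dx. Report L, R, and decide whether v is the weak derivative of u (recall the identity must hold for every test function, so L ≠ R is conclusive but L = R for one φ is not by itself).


LHS = 0, RHS = 0. Yes, v = u' weakly.

u(x) = -1, classical derivative u'(x) = 0.
φ(x) = sin(πx/2), so φ'(x) = π*cos(π*x/2)/2.
Note φ(0) = φ(2) = 0, so the boundary term u·φ vanishes.
LHS = ∫_0^2 u(x) φ'(x) dx = ∫_0^2 (-π*cos(π*x/2)/2) dx. Term by term:
  ∫_0^2 -π*cos(π*x/2)/2 dx = 0.
So LHS = 0.
∫_0^2 v(x) φ(x) dx = ∫_0^2 (0) dx. Term by term:
  ∫_0^2 0 dx = 0.
So RHS = -∫_0^2 v(x) φ(x) dx = 0.
LHS = RHS, so the identity holds for this test φ.
Moreover u is smooth here and v(x) = u'(x) = 0 pointwise, so the identity holds for every test function. Hence v is the weak derivative of u.


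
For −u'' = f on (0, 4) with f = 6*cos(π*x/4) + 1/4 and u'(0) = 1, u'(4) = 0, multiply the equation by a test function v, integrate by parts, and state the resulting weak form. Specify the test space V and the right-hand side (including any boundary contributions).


V = H^1(0, 4) (v unrestricted at boundary; u is determined up to an additive constant); weak form: ∫_0^4 u'v' dx = ∫_0^4 (6*cos(π*x/4) + 1/4) v dx − v(0) for all v ∈ V.

Multiply both sides by a test function v and integrate from 0 to 4:
  ∫_0^4 −u''(x) v(x) dx = ∫_0^4 f(x) v(x) dx.
Integrate the LHS by parts once:
  ∫_0^4 −u'' v dx = −[u'(x) v(x)]_0^4 + ∫_0^4 u'(x) v'(x) dx.
Thus ∫_0^4 u'(x) v'(x) dx = ∫_0^4 f(x) v(x) dx + [u'(x) v(x)]_0^4.
Choose V so that boundary terms are either known or forced to vanish.
u has inhomogeneous Neumann u'(0) = 1, u'(4) = 0. [u' v]_0^4 = (0)·v(4) − (1)·v(0) = − v(0). Take V = H^1(0, 4); boundary term becomes part of RHS.
Weak formulation: find u (satisfying any essential BC) such that ∫_0^4 u'(x) v'(x) dx = ∫_0^4 f v dx − v(0) for all v ∈ V (Neumann data are natural BCs: they enter the RHS as boundary terms).
Substituting f(x) = 6*cos(π*x/4) + 1/4, the right-hand side is ∫_0^4 (6*cos(π*x/4) + 1/4) v dx − v(0).
Compatibility check (pure Neumann): taking v ≡ 1 ∈ V gives 0 = ∫_0^4 f dx + (0) − (1), i.e. ∫_0^4 f dx must equal u'(0) − u'(4) = 1. Indeed ∫_0^4 (6*cos(π*x/4) + 1/4) dx = 1, so the data are compatible. The solution is then unique only up to an additive constant (fix it e.g. by requiring ∫_0^4 u dx = 0).


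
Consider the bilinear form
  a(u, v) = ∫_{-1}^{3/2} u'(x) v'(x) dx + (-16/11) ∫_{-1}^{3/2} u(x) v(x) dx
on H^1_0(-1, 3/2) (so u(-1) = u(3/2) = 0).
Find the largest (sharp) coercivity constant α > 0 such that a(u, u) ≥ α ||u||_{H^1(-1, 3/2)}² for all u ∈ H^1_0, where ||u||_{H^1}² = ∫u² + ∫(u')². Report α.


α = 4*(-100 + 11*π^2)/(11*(25 + 4*π^2))

Coercivity of a(·,·) on H^1_0(-1, 3/2) means a(u, u) ≥ α ||u||_{H^1}² for every u ∈ H^1_0.
The interval has length L = 5/2, and Poincaré/coercivity depend only on L. Here a(u, u) = ∫(u')² + (-16/11)·∫u².
Here c = -16/11 < 0 with |c| < (π/L)² = 4*π^2/25, so coercivity still holds. The condition a(u,u) ≥ α||u||_{H^1}² reads (1−α)∫(u')² ≥ (α−c)∫u². Any admissible α is ≤ 1 (rapidly oscillating u have ∫u²/∫(u')² → 0), and α = 1 would force 0 ≥ (1−c)∫u², impossible since c < 1; so 1−α > 0. By the sharp Poincaré inequality on H^1_0 of an interval of length L, ∫(u')² ≥ (π/L)²∫u² with equality for the first sine mode sin(π(x−x₀)/L) (x₀ the left endpoint), so the inequality holds for all u iff (1−α)(π/L)² ≥ α − c, i.e. α ≤ ((π/L)² + c)/((π/L)² + 1) = (1 + c(L/π)²)/(1 + (L/π)²). (Direct route, valid since c ≤ 0: Poincaré gives c∫u² ≥ c(L/π)²∫(u')², so a(u,u) ≥ (1 + c(L/π)²)∫(u')², while ||u||_{H^1}² ≤ (1 + (L/π)²)∫(u')²; dividing yields the same α.) With (π/L)² = 4*π^2/25 and c = -16/11, the largest admissible constant is α = ((π/L)² + c)/((π/L)² + 1).
Simplifying, α = 4*(-100 + 11*π^2)/(11*(25 + 4*π^2)).


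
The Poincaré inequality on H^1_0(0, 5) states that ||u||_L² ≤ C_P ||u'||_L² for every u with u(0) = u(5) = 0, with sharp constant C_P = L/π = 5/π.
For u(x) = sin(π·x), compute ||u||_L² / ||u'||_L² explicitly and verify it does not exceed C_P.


||u||_L² / ||u'||_L² = 1/π < C_P = 5/π.

u(x) = sin(π·x), so u'(x) = π*cos(π*x).
Writing u(x) = A·sin(kπx/L) with A = 1 and k = 5, use ∫_0^L sin²(kπx/L) dx = L/2 and ∫_0^L cos²(kπx/L) dx = L/2.
u² = 1·sin²(π·x) and (u')² = π^2·cos²(π·x), and each of sin², cos² integrates to L/2 = 5/2 over (0, 5).
∫_0^5 u² dx = 5/2, so ||u||_L² = sqrt(10)/2.
∫_0^5 (u')² dx = 5*π^2/2, so ||u'||_L² = sqrt(10)*π/2.
Ratio ||u||_L² / ||u'||_L² = 1/π.
Sharp Poincaré constant on H^1_0(0, 5) is C_P = L/π = 5/π, achieved by sin(π/5·x).
This is the k = 5 harmonic; the ratio L/(kπ) is strictly less than C_P = L/π, consistent with the sharp inequality ||u||_L² ≤ C_P ||u'||_L².


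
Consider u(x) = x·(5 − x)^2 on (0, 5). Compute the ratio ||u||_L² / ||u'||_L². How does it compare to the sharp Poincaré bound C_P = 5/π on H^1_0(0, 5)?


||u||_L² / ||u'||_L² = 5*sqrt(14)/14 < C_P = 5/π.

u(x) = x·(5 − x)^2, so u'(x) = (x - 5)*(3*x - 5).
u(x) = x·(5 − x)^2 vanishes at x = 0 and x = 5, so u ∈ H^1_0(0, 5). Differentiate via the product rule and integrate the resulting polynomials term by term.
  ∫_0^5 u² dx = ∫_0^5 (x^6 - 20*x^5 + 150*x^4 - 500*x^3 + 625*x^2) dx. Term by term:
    ∫_0^5 x^6 dx = 78125/7;  ∫_0^5 -20*x^5 dx = -156250/3;  ∫_0^5 150*x^4 dx = 93750;
    ∫_0^5 -500*x^3 dx = -78125;  ∫_0^5 625*x^2 dx = 78125/3.
  Sum: 78125/7 − 156250/3 + 93750 − 78125 + 78125/3 = 15625/21.
  ∫_0^5 (u')² dx = ∫_0^5 (9*x^4 - 120*x^3 + 550*x^2 - 1000*x + 625) dx. Term by term:
    ∫_0^5 9*x^4 dx = 5625;  ∫_0^5 -120*x^3 dx = -18750;  ∫_0^5 550*x^2 dx = 68750/3;
    ∫_0^5 -1000*x dx = -12500;  ∫_0^5 625 dx = 3125.
  Sum: 5625 − 18750 + 68750/3 − 12500 + 3125 = 1250/3.
∫_0^5 u² dx = 15625/21, so ||u||_L² = 125*sqrt(21)/21.
∫_0^5 (u')² dx = 1250/3, so ||u'||_L² = 25*sqrt(6)/3.
Ratio ||u||_L² / ||u'||_L² = 5*sqrt(14)/14.
Sharp Poincaré constant on H^1_0(0, 5) is C_P = L/π = 5/π, achieved by sin(π/5·x).
A polynomial bump cannot attain the sharp Poincaré constant (only the first sine eigenfunction does), so the ratio is strictly less than C_P, consistent with ||u||_L² ≤ C_P ||u'||_L².


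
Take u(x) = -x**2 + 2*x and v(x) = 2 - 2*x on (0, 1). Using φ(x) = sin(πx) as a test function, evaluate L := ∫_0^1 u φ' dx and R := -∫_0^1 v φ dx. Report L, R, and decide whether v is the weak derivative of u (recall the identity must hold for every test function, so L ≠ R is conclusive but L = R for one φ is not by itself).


LHS = -2/π, RHS = -2/π. Yes, v = u' weakly.

u(x) = -x**2 + 2*x, classical derivative u'(x) = 2 - 2*x.
φ(x) = sin(πx), so φ'(x) = π*cos(π*x).
Note φ(0) = φ(1) = 0, so the boundary term u·φ vanishes.
LHS = ∫_0^1 u(x) φ'(x) dx = ∫_0^1 (-π*x^2*cos(π*x) + 2*π*x*cos(π*x)) dx. Term by term:
  ∫_0^1 -π*x^2*cos(π*x) dx = 2/π;  ∫_0^1 2*π*x*cos(π*x) dx = -4/π.
Sum: 2/π − 4/π = -2/π.
So LHS = -2/π.
∫_0^1 v(x) φ(x) dx = ∫_0^1 (-2*x*sin(π*x) + 2*sin(π*x)) dx. Term by term:
  ∫_0^1 2*sin(π*x) dx = 4/π;  ∫_0^1 -2*x*sin(π*x) dx = -2/π.
Sum: 4/π − 2/π = 2/π.
So RHS = -∫_0^1 v(x) φ(x) dx = -2/π.
LHS = RHS, so the identity holds for this test φ.
Moreover u is smooth here and v(x) = u'(x) = 2 - 2*x pointwise, so the identity holds for every test function. Hence v is the weak derivative of u.


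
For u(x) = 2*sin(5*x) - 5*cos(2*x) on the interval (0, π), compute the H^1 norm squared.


||u||_{H^1(0,π)}^2 = -1000/21 + 229*π/2

u'(x) = 10*sin(2*x) + 10*cos(5*x).
Expand u² and (u')² and integrate term by term on (0, π), using: for integers n ≥ 1, ∫_0^π sin²(nx) dx = ∫_0^π cos²(nx) dx = π/2; for n ≠ n', ∫_0^π sin(nx)sin(n'x) dx = ∫_0^π cos(nx)cos(n'x) dx = 0; and by product-to-sum, ∫_0^π sin(nx)cos(n'x) dx = ½∫_0^π [sin((n+n')x) + sin((n−n')x)] dx, which is 0 when n+n' is even and 2n/(n²−n'²) when n+n' is odd (it need not vanish on (0, π)).
  u² squared terms: (-5)²·∫cos(2x)² dx = 25·π/2 = 25*π/2;  (2)²·∫sin(5x)² dx = 4·π/2 = 2*π.
  u² cross terms: 2·(-5)·(2)·∫cos(2x)·sin(5x) dx = -20·(10/21) = -200/21.
  So ∫_0^π u² dx = 25*π/2 + 2*π − 200/21 = -200/21 + 29*π/2.
  (u')² squared terms: (10)²·∫cos(5x)² dx = 100·π/2 = 50*π;  (10)²·∫sin(2x)² dx = 100·π/2 = 50*π.
  (u')² cross terms: 2·(10)·(10)·∫cos(5x)·sin(2x) dx = 200·(-4/21) = -800/21.
  So ∫_0^π (u')² dx = 50*π + 50*π − 800/21 = -800/21 + 100*π.
||u||_{H^1}^2 = (-200/21 + 29*π/2) + (-800/21 + 100*π) = -1000/21 + 229*π/2.


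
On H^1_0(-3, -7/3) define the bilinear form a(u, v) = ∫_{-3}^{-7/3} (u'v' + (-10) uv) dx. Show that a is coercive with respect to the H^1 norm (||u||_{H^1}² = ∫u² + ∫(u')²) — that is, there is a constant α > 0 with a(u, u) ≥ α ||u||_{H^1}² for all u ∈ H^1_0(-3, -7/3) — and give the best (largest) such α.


α = (-40 + 9*π^2)/(4 + 9*π^2)

Coercivity of a(·,·) on H^1_0(-3, -7/3) means a(u, u) ≥ α ||u||_{H^1}² for every u ∈ H^1_0.
The interval has length L = 2/3, and Poincaré/coercivity depend only on L. Here a(u, u) = ∫(u')² + (-10)·∫u².
Here c = -10 < 0 with |c| < (π/L)² = 9*π^2/4, so coercivity still holds. The condition a(u,u) ≥ α||u||_{H^1}² reads (1−α)∫(u')² ≥ (α−c)∫u². Any admissible α is ≤ 1 (rapidly oscillating u have ∫u²/∫(u')² → 0), and α = 1 would force 0 ≥ (1−c)∫u², impossible since c < 1; so 1−α > 0. By the sharp Poincaré inequality on H^1_0 of an interval of length L, ∫(u')² ≥ (π/L)²∫u² with equality for the first sine mode sin(π(x−x₀)/L) (x₀ the left endpoint), so the inequality holds for all u iff (1−α)(π/L)² ≥ α − c, i.e. α ≤ ((π/L)² + c)/((π/L)² + 1) = (1 + c(L/π)²)/(1 + (L/π)²). (Direct route, valid since c ≤ 0: Poincaré gives c∫u² ≥ c(L/π)²∫(u')², so a(u,u) ≥ (1 + c(L/π)²)∫(u')², while ||u||_{H^1}² ≤ (1 + (L/π)²)∫(u')²; dividing yields the same α.) With (π/L)² = 9*π^2/4 and c = -10, the largest admissible constant is α = ((π/L)² + c)/((π/L)² + 1).
Simplifying, α = (-40 + 9*π^2)/(4 + 9*π^2).


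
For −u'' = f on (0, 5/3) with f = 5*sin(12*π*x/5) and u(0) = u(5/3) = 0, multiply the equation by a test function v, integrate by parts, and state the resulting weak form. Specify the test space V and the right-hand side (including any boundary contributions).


V = H^1_0(0, 5/3) (so v(0) = v(5/3) = 0); weak form: ∫_0^5/3 u'v' dx = ∫_0^5/3 (5*sin(12*π*x/5)) v dx for all v ∈ V.

Multiply both sides by a test function v and integrate from 0 to 5/3:
  ∫_0^5/3 −u''(x) v(x) dx = ∫_0^5/3 f(x) v(x) dx.
Integrate the LHS by parts once:
  ∫_0^5/3 −u'' v dx = −[u'(x) v(x)]_0^5/3 + ∫_0^5/3 u'(x) v'(x) dx.
Thus ∫_0^5/3 u'(x) v'(x) dx = ∫_0^5/3 f(x) v(x) dx + [u'(x) v(x)]_0^5/3.
Choose V so that boundary terms are either known or forced to vanish.
u is Dirichlet: u(0) = u(5/3) = 0. Let V = H^1_0(0, 5/3); then v(0) = v(5/3) = 0, and [u' v]_0^5/3 = 0.
Weak formulation: find u (satisfying any essential BC) such that ∫_0^5/3 u'(x) v'(x) dx = ∫_0^5/3 f v dx for all v ∈ V.
Substituting f(x) = 5*sin(12*π*x/5), the right-hand side is ∫_0^5/3 (5*sin(12*π*x/5)) v dx.


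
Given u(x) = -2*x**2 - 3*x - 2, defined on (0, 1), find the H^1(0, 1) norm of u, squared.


||u||_{H^1}^2 = 229/5

The H^1 norm (squared) on an interval (0, L) is
  ||u||_{H^1}^2 = ∫_0^L u(x)^2 dx + ∫_0^L u'(x)^2 dx.
Compute u'(x) = -4*x - 3.
Then u(x)^2 = 4*x**4 + 12*x**3 + 17*x**2 + 12*x + 4 and u'(x)^2 = 16*x**2 + 24*x + 9.
Integrate each monomial from 0 to 1 using ∫_0^1 c·x^n dx = c·1^(n+1)/(n+1):
  ∫_0^1 u(x)^2 dx = ∫_0^1 (4*x^4 + 12*x^3 + 17*x^2 + 12*x + 4) dx. Term by term:
    ∫_0^1 4*x^4 dx = 4/5;  ∫_0^1 12*x^3 dx = 3;  ∫_0^1 17*x^2 dx = 17/3;
    ∫_0^1 12*x dx = 6;  ∫_0^1 4 dx = 4.
  Sum: 4/5 + 3 + 17/3 + 6 + 4 = 292/15.
  ∫_0^1 u'(x)^2 dx = ∫_0^1 (16*x^2 + 24*x + 9) dx. Term by term:
    ∫_0^1 16*x^2 dx = 16/3;  ∫_0^1 24*x dx = 12;  ∫_0^1 9 dx = 9.
  Sum: 16/3 + 12 + 9 = 79/3.
Adding: ||u||_{H^1}^2 = 292/15 + 79/3 = 229/5.


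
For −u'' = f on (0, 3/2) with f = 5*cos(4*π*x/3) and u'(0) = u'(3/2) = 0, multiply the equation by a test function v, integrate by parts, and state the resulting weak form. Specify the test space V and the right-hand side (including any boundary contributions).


V = H^1(0, 3/2) (no boundary constraint on v; u is determined up to an additive constant); weak form: ∫_0^3/2 u'v' dx = ∫_0^3/2 (5*cos(4*π*x/3)) v dx for all v ∈ V.

Multiply both sides by a test function v and integrate from 0 to 3/2:
  ∫_0^3/2 −u''(x) v(x) dx = ∫_0^3/2 f(x) v(x) dx.
Integrate the LHS by parts once:
  ∫_0^3/2 −u'' v dx = −[u'(x) v(x)]_0^3/2 + ∫_0^3/2 u'(x) v'(x) dx.
Thus ∫_0^3/2 u'(x) v'(x) dx = ∫_0^3/2 f(x) v(x) dx + [u'(x) v(x)]_0^3/2.
Choose V so that boundary terms are either known or forced to vanish.
u has homogeneous Neumann: u'(0) = u'(3/2) = 0. So [u' v]_0^3/2 = 0·v(3/2) − 0·v(0) = 0 for any v; take V = H^1(0, 3/2).
Weak formulation: find u (satisfying any essential BC) such that ∫_0^3/2 u'(x) v'(x) dx = ∫_0^3/2 f v dx for all v ∈ V (homogeneous Neumann, so boundary terms vanish).
Substituting f(x) = 5*cos(4*π*x/3), the right-hand side is ∫_0^3/2 (5*cos(4*π*x/3)) v dx.
Compatibility check (pure Neumann): taking v ≡ 1 ∈ V gives 0 = ∫_0^3/2 f dx + (0) − (0), i.e. ∫_0^3/2 f dx must equal u'(0) − u'(3/2) = 0. Indeed ∫_0^3/2 (5*cos(4*π*x/3)) dx = 0, so the data are compatible. The solution is then unique only up to an additive constant (fix it e.g. by requiring ∫_0^3/2 u dx = 0).


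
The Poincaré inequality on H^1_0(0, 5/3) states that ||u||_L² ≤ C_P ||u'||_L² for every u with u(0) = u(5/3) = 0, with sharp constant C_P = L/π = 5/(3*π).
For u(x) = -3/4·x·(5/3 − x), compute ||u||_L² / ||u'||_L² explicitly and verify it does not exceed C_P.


||u||_L² / ||u'||_L² = sqrt(10)/6 < C_P = 5/(3*π).

u(x) = -3/4·x·(5/3 − x), so u'(x) = 3*x/2 - 5/4.
u(x) = -3/4·x·(5/3 − x) vanishes at x = 0 and x = 5/3, so u ∈ H^1_0(0, 5/3). Differentiate via the product rule and integrate the resulting polynomials term by term.
  ∫_0^5/3 u² dx = ∫_0^5/3 (9*x^4/16 - 15*x^3/8 + 25*x^2/16) dx. Term by term:
    ∫_0^5/3 9*x^4/16 dx = 625/432;  ∫_0^5/3 -15*x^3/8 dx = -3125/864;  ∫_0^5/3 25*x^2/16 dx = 3125/1296.
  Sum: 625/432 − 3125/864 + 3125/1296 = 625/2592.
  ∫_0^5/3 (u')² dx = ∫_0^5/3 (9*x^2/4 - 15*x/4 + 25/16) dx. Term by term:
    ∫_0^5/3 9*x^2/4 dx = 125/36;  ∫_0^5/3 -15*x/4 dx = -125/24;  ∫_0^5/3 25/16 dx = 125/48.
  Sum: 125/36 − 125/24 + 125/48 = 125/144.
∫_0^5/3 u² dx = 625/2592, so ||u||_L² = 25*sqrt(2)/72.
∫_0^5/3 (u')² dx = 125/144, so ||u'||_L² = 5*sqrt(5)/12.
Ratio ||u||_L² / ||u'||_L² = sqrt(10)/6.
Sharp Poincaré constant on H^1_0(0, 5/3) is C_P = L/π = 5/(3*π), achieved by sin(3*π/5·x).
A polynomial bump cannot attain the sharp Poincaré constant (only the first sine eigenfunction does), so the ratio is strictly less than C_P, consistent with ||u||_L² ≤ C_P ||u'||_L².


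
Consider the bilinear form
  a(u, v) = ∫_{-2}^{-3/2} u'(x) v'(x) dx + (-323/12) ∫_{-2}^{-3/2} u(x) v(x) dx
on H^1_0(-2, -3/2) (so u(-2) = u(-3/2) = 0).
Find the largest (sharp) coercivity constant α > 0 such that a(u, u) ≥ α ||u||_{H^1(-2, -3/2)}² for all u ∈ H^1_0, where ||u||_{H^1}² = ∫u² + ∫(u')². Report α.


α = (-323 + 48*π^2)/(12*(1 + 4*π^2))

Coercivity of a(·,·) on H^1_0(-2, -3/2) means a(u, u) ≥ α ||u||_{H^1}² for every u ∈ H^1_0.
The interval has length L = 1/2, and Poincaré/coercivity depend only on L. Here a(u, u) = ∫(u')² + (-323/12)·∫u².
Here c = -323/12 < 0 with |c| < (π/L)² = 4*π^2, so coercivity still holds. The condition a(u,u) ≥ α||u||_{H^1}² reads (1−α)∫(u')² ≥ (α−c)∫u². Any admissible α is ≤ 1 (rapidly oscillating u have ∫u²/∫(u')² → 0), and α = 1 would force 0 ≥ (1−c)∫u², impossible since c < 1; so 1−α > 0. By the sharp Poincaré inequality on H^1_0 of an interval of length L, ∫(u')² ≥ (π/L)²∫u² with equality for the first sine mode sin(π(x−x₀)/L) (x₀ the left endpoint), so the inequality holds for all u iff (1−α)(π/L)² ≥ α − c, i.e. α ≤ ((π/L)² + c)/((π/L)² + 1) = (1 + c(L/π)²)/(1 + (L/π)²). (Direct route, valid since c ≤ 0: Poincaré gives c∫u² ≥ c(L/π)²∫(u')², so a(u,u) ≥ (1 + c(L/π)²)∫(u')², while ||u||_{H^1}² ≤ (1 + (L/π)²)∫(u')²; dividing yields the same α.) With (π/L)² = 4*π^2 and c = -323/12, the largest admissible constant is α = ((π/L)² + c)/((π/L)² + 1).
Simplifying, α = (-323 + 48*π^2)/(12*(1 + 4*π^2)).


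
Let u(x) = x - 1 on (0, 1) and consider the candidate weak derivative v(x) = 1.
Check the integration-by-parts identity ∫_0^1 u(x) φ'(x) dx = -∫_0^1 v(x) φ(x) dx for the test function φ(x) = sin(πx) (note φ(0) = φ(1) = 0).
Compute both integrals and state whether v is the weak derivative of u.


LHS = -2/π, RHS = -2/π. Yes, v = u' weakly.

u(x) = x - 1, classical derivative u'(x) = 1.
φ(x) = sin(πx), so φ'(x) = π*cos(π*x).
Note φ(0) = φ(1) = 0, so the boundary term u·φ vanishes.
LHS = ∫_0^1 u(x) φ'(x) dx = ∫_0^1 (π*x*cos(π*x) - π*cos(π*x)) dx. Term by term:
  ∫_0^1 -π*cos(π*x) dx = 0;  ∫_0^1 π*x*cos(π*x) dx = -2/π.
Sum: 0 − 2/π = -2/π.
So LHS = -2/π.
∫_0^1 v(x) φ(x) dx = ∫_0^1 (sin(π*x)) dx. Term by term:
  ∫_0^1 sin(π*x) dx = 2/π.
So RHS = -∫_0^1 v(x) φ(x) dx = -2/π.
LHS = RHS, so the identity holds for this test φ.
Moreover u is smooth here and v(x) = u'(x) = 1 pointwise, so the identity holds for every test function. Hence v is the weak derivative of u.


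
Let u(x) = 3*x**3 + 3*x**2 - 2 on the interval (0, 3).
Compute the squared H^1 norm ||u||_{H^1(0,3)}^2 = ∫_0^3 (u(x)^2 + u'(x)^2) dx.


||u||_{H^1}^2 = 80814/7

The H^1 norm (squared) on an interval (0, L) is
  ||u||_{H^1}^2 = ∫_0^L u(x)^2 dx + ∫_0^L u'(x)^2 dx.
Compute u'(x) = 9*x**2 + 6*x.
Then u(x)^2 = 9*x**6 + 18*x**5 + 9*x**4 - 12*x**3 - 12*x**2 + 4 and u'(x)^2 = 81*x**4 + 108*x**3 + 36*x**2.
Integrate each monomial from 0 to 3 using ∫_0^3 c·x^n dx = c·3^(n+1)/(n+1):
  ∫_0^3 u(x)^2 dx = ∫_0^3 (9*x^6 + 18*x^5 + 9*x^4 - 12*x^3 - 12*x^2 + 4) dx. Term by term:
    ∫_0^3 9*x^6 dx = 19683/7;  ∫_0^3 18*x^5 dx = 2187;  ∫_0^3 9*x^4 dx = 2187/5;
    ∫_0^3 -12*x^3 dx = -243;  ∫_0^3 -12*x^2 dx = -108;  ∫_0^3 4 dx = 12.
  Sum: 19683/7 + 2187 + 2187/5 − 243 − 108 + 12 = 178404/35.
  ∫_0^3 u'(x)^2 dx = ∫_0^3 (81*x^4 + 108*x^3 + 36*x^2) dx. Term by term:
    ∫_0^3 81*x^4 dx = 19683/5;  ∫_0^3 108*x^3 dx = 2187;  ∫_0^3 36*x^2 dx = 324.
  Sum: 19683/5 + 2187 + 324 = 32238/5.
Adding: ||u||_{H^1}^2 = 178404/35 + 32238/5 = 80814/7.


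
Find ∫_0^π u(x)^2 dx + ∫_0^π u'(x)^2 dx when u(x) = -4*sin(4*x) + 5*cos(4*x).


||u||_{H^1(0,π)}^2 = 697*π/2

u'(x) = -20*sin(4*x) - 16*cos(4*x).
Expand u² and (u')² and integrate term by term on (0, π), using: for integers n ≥ 1, ∫_0^π sin²(nx) dx = ∫_0^π cos²(nx) dx = π/2; for n ≠ n', ∫_0^π sin(nx)sin(n'x) dx = ∫_0^π cos(nx)cos(n'x) dx = 0; and by product-to-sum, ∫_0^π sin(nx)cos(n'x) dx = ½∫_0^π [sin((n+n')x) + sin((n−n')x)] dx, which is 0 when n+n' is even and 2n/(n²−n'²) when n+n' is odd (it need not vanish on (0, π)).
  u² squared terms: (-4)²·∫sin(4x)² dx = 16·π/2 = 8*π;  (5)²·∫cos(4x)² dx = 25·π/2 = 25*π/2.
  u² cross terms: 2·(-4)·(5)·∫sin(4x)·cos(4x) dx = -40·(0) = 0.
  So ∫_0^π u² dx = 8*π + 25*π/2 + 0 = 41*π/2.
  (u')² squared terms: (-20)²·∫sin(4x)² dx = 400·π/2 = 200*π;  (-16)²·∫cos(4x)² dx = 256·π/2 = 128*π.
  (u')² cross terms: 2·(-20)·(-16)·∫sin(4x)·cos(4x) dx = 640·(0) = 0.
  So ∫_0^π (u')² dx = 200*π + 128*π + 0 = 328*π.
||u||_{H^1}^2 = (41*π/2) + (328*π) = 697*π/2.


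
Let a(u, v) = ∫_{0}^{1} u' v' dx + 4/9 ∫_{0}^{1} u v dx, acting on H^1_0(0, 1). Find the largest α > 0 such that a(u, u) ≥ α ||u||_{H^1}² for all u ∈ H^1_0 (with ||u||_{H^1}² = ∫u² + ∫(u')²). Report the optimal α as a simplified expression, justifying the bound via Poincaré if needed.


α = (4/9 + π^2)/(1 + π^2)

Coercivity of a(·,·) on H^1_0(0, 1) means a(u, u) ≥ α ||u||_{H^1}² for every u ∈ H^1_0.
The interval has length L = 1, and Poincaré/coercivity depend only on L. Here a(u, u) = ∫(u')² + (4/9)·∫u².
Here 0 < c = 4/9 < 1. The condition a(u,u) ≥ α||u||_{H^1}² reads (1−α)∫(u')² ≥ (α−c)∫u². Any admissible α is ≤ 1 (rapidly oscillating u have ∫u²/∫(u')² → 0), and α = 1 would force 0 ≥ (1−c)∫u², impossible since c < 1; so 1−α > 0. By the sharp Poincaré inequality on H^1_0 of an interval of length L, ∫(u')² ≥ (π/L)²∫u² with equality for the first sine mode sin(π(x−x₀)/L) (x₀ the left endpoint), so the inequality holds for all u iff (1−α)(π/L)² ≥ α − c, i.e. α ≤ ((π/L)² + c)/((π/L)² + 1) = (1 + c(L/π)²)/(1 + (L/π)²). With (π/L)² = π^2 and c = 4/9, the largest admissible constant is α = ((π/L)² + c)/((π/L)² + 1).
Simplifying, α = (4/9 + π^2)/(1 + π^2).


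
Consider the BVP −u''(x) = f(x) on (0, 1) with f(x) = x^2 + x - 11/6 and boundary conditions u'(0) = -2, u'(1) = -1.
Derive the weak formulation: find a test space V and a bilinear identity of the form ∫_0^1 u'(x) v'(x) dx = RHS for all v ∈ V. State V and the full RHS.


V = H^1(0, 1) (v unrestricted at boundary; u is determined up to an additive constant); weak form: ∫_0^1 u'v' dx = ∫_0^1 (x^2 + x - 11/6) v dx − v(1) + 2·v(0) for all v ∈ V.

Multiply both sides by a test function v and integrate from 0 to 1:
  ∫_0^1 −u''(x) v(x) dx = ∫_0^1 f(x) v(x) dx.
Integrate the LHS by parts once:
  ∫_0^1 −u'' v dx = −[u'(x) v(x)]_0^1 + ∫_0^1 u'(x) v'(x) dx.
Thus ∫_0^1 u'(x) v'(x) dx = ∫_0^1 f(x) v(x) dx + [u'(x) v(x)]_0^1.
Choose V so that boundary terms are either known or forced to vanish.
u has inhomogeneous Neumann u'(0) = -2, u'(1) = -1. [u' v]_0^1 = (-1)·v(1) − (-2)·v(0) = − v(1) + 2·v(0). Take V = H^1(0, 1); boundary term becomes part of RHS.
Weak formulation: find u (satisfying any essential BC) such that ∫_0^1 u'(x) v'(x) dx = ∫_0^1 f v dx − v(1) + 2·v(0) for all v ∈ V (Neumann data are natural BCs: they enter the RHS as boundary terms).
Substituting f(x) = x^2 + x - 11/6, the right-hand side is ∫_0^1 (x^2 + x - 11/6) v dx − v(1) + 2·v(0).
Compatibility check (pure Neumann): taking v ≡ 1 ∈ V gives 0 = ∫_0^1 f dx + (-1) − (-2), i.e. ∫_0^1 f dx must equal u'(0) − u'(1) = -1. Indeed ∫_0^1 (x^2 + x - 11/6) dx = -1, so the data are compatible. The solution is then unique only up to an additive constant (fix it e.g. by requiring ∫_0^1 u dx = 0).


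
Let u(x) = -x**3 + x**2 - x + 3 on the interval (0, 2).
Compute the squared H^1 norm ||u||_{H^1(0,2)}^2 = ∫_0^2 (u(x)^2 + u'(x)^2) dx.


||u||_{H^1}^2 = 1368/35

The H^1 norm (squared) on an interval (0, L) is
  ||u||_{H^1}^2 = ∫_0^L u(x)^2 dx + ∫_0^L u'(x)^2 dx.
Compute u'(x) = -3*x**2 + 2*x - 1.
Then u(x)^2 = x**6 - 2*x**5 + 3*x**4 - 8*x**3 + 7*x**2 - 6*x + 9 and u'(x)^2 = 9*x**4 - 12*x**3 + 10*x**2 - 4*x + 1.
Integrate each monomial from 0 to 2 using ∫_0^2 c·x^n dx = c·2^(n+1)/(n+1):
  ∫_0^2 u(x)^2 dx = ∫_0^2 (x^6 - 2*x^5 + 3*x^4 - 8*x^3 + 7*x^2 - 6*x + 9) dx. Term by term:
    ∫_0^2 x^6 dx = 128/7;  ∫_0^2 -2*x^5 dx = -64/3;  ∫_0^2 3*x^4 dx = 96/5;
    ∫_0^2 -8*x^3 dx = -32;  ∫_0^2 7*x^2 dx = 56/3;  ∫_0^2 -6*x dx = -12;
    ∫_0^2 9 dx = 18.
  Sum: 128/7 − 64/3 + 96/5 − 32 + 56/3 − 12 + 18 = 926/105.
  ∫_0^2 u'(x)^2 dx = ∫_0^2 (9*x^4 - 12*x^3 + 10*x^2 - 4*x + 1) dx. Term by term:
    ∫_0^2 9*x^4 dx = 288/5;  ∫_0^2 -12*x^3 dx = -48;  ∫_0^2 10*x^2 dx = 80/3;
    ∫_0^2 -4*x dx = -8;  ∫_0^2 1 dx = 2.
  Sum: 288/5 − 48 + 80/3 − 8 + 2 = 454/15.
Adding: ||u||_{H^1}^2 = 926/105 + 454/15 = 1368/35.


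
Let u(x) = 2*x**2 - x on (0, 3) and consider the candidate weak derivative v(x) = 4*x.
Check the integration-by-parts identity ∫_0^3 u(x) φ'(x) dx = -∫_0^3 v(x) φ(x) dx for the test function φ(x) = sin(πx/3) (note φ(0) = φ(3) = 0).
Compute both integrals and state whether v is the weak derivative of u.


LHS = -30/π, RHS = -36/π. No, v is not the weak derivative of u.

u(x) = 2*x**2 - x, classical derivative u'(x) = 4*x - 1.
φ(x) = sin(πx/3), so φ'(x) = π*cos(π*x/3)/3.
Note φ(0) = φ(3) = 0, so the boundary term u·φ vanishes.
LHS = ∫_0^3 u(x) φ'(x) dx = ∫_0^3 (2*π*x^2*cos(π*x/3)/3 - π*x*cos(π*x/3)/3) dx. Term by term:
  ∫_0^3 -π*x*cos(π*x/3)/3 dx = 6/π;  ∫_0^3 2*π*x^2*cos(π*x/3)/3 dx = -36/π.
Sum: 6/π − 36/π = -30/π.
So LHS = -30/π.
∫_0^3 v(x) φ(x) dx = ∫_0^3 (4*x*sin(π*x/3)) dx. Term by term:
  ∫_0^3 4*x*sin(π*x/3) dx = 36/π.
So RHS = -∫_0^3 v(x) φ(x) dx = -36/π.
LHS − RHS = 6/π ≠ 0, so the identity fails.
(For a valid weak derivative the identity must hold for EVERY test function, in particular this one. The failure shows v is NOT the weak derivative of u.)
Correct weak derivative would be u'(x) = 4*x - 1.


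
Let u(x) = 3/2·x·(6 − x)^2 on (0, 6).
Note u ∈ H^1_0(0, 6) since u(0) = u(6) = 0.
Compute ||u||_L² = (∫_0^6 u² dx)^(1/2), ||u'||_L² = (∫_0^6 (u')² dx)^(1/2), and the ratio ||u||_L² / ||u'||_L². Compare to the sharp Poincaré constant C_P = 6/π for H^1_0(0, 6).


||u||_L² / ||u'||_L² = 3*sqrt(14)/7 < C_P = 6/π.

u(x) = 3/2·x·(6 − x)^2, so u'(x) = 9*(x/2 - 3)*(x - 2).
u(x) = 3/2·x·(6 − x)^2 vanishes at x = 0 and x = 6, so u ∈ H^1_0(0, 6). Differentiate via the product rule and integrate the resulting polynomials term by term.
  ∫_0^6 u² dx = ∫_0^6 (9*x^6/4 - 54*x^5 + 486*x^4 - 1944*x^3 + 2916*x^2) dx. Term by term:
    ∫_0^6 9*x^6/4 dx = 629856/7;  ∫_0^6 -54*x^5 dx = -419904;  ∫_0^6 486*x^4 dx = 3779136/5;
    ∫_0^6 -1944*x^3 dx = -629856;  ∫_0^6 2916*x^2 dx = 209952.
  Sum: 629856/7 − 419904 + 3779136/5 − 629856 + 209952 = 209952/35.
  ∫_0^6 (u')² dx = ∫_0^6 (81*x^4/4 - 324*x^3 + 1782*x^2 - 3888*x + 2916) dx. Term by term:
    ∫_0^6 81*x^4/4 dx = 157464/5;  ∫_0^6 -324*x^3 dx = -104976;  ∫_0^6 1782*x^2 dx = 128304;
    ∫_0^6 -3888*x dx = -69984;  ∫_0^6 2916 dx = 17496.
  Sum: 157464/5 − 104976 + 128304 − 69984 + 17496 = 11664/5.
∫_0^6 u² dx = 209952/35, so ||u||_L² = 324*sqrt(70)/35.
∫_0^6 (u')² dx = 11664/5, so ||u'||_L² = 108*sqrt(5)/5.
Ratio ||u||_L² / ||u'||_L² = 3*sqrt(14)/7.
Sharp Poincaré constant on H^1_0(0, 6) is C_P = L/π = 6/π, achieved by sin(π/6·x).
A polynomial bump cannot attain the sharp Poincaré constant (only the first sine eigenfunction does), so the ratio is strictly less than C_P, consistent with ||u||_L² ≤ C_P ||u'||_L².


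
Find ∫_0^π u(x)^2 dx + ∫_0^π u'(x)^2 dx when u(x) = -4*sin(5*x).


||u||_{H^1(0,π)}^2 = 208*π

u'(x) = -20*cos(5*x).
Expand u² and (u')² and integrate term by term on (0, π), using: for integers n ≥ 1, ∫_0^π sin²(nx) dx = ∫_0^π cos²(nx) dx = π/2; for n ≠ n', ∫_0^π sin(nx)sin(n'x) dx = ∫_0^π cos(nx)cos(n'x) dx = 0; and by product-to-sum, ∫_0^π sin(nx)cos(n'x) dx = ½∫_0^π [sin((n+n')x) + sin((n−n')x)] dx, which is 0 when n+n' is even and 2n/(n²−n'²) when n+n' is odd (it need not vanish on (0, π)).
  u² squared terms: (-4)²·∫sin(5x)² dx = 16·π/2 = 8*π.
  So ∫_0^π u² dx = 8*π.
  (u')² squared terms: (-20)²·∫cos(5x)² dx = 400·π/2 = 200*π.
  So ∫_0^π (u')² dx = 200*π.
||u||_{H^1}^2 = (8*π) + (200*π) = 208*π.


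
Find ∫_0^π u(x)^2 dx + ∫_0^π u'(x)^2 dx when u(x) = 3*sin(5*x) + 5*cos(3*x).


||u||_{H^1(0,π)}^2 = 242*π

u'(x) = -15*sin(3*x) + 15*cos(5*x).
Expand u² and (u')² and integrate term by term on (0, π), using: for integers n ≥ 1, ∫_0^π sin²(nx) dx = ∫_0^π cos²(nx) dx = π/2; for n ≠ n', ∫_0^π sin(nx)sin(n'x) dx = ∫_0^π cos(nx)cos(n'x) dx = 0; and by product-to-sum, ∫_0^π sin(nx)cos(n'x) dx = ½∫_0^π [sin((n+n')x) + sin((n−n')x)] dx, which is 0 when n+n' is even and 2n/(n²−n'²) when n+n' is odd (it need not vanish on (0, π)).
  u² squared terms: (3)²·∫sin(5x)² dx = 9·π/2 = 9*π/2;  (5)²·∫cos(3x)² dx = 25·π/2 = 25*π/2.
  u² cross terms: 2·(3)·(5)·∫sin(5x)·cos(3x) dx = 30·(0) = 0.
  So ∫_0^π u² dx = 9*π/2 + 25*π/2 + 0 = 17*π.
  (u')² squared terms: (-15)²·∫sin(3x)² dx = 225·π/2 = 225*π/2;  (15)²·∫cos(5x)² dx = 225·π/2 = 225*π/2.
  (u')² cross terms: 2·(-15)·(15)·∫sin(3x)·cos(5x) dx = -450·(0) = 0.
  So ∫_0^π (u')² dx = 225*π/2 + 225*π/2 + 0 = 225*π.
||u||_{H^1}^2 = (17*π) + (225*π) = 242*π.


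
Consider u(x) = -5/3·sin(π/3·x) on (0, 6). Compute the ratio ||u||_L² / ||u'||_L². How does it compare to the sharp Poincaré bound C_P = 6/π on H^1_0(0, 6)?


||u||_L² / ||u'||_L² = 3/π < C_P = 6/π.

u(x) = -5/3·sin(π/3·x), so u'(x) = -5*π*cos(π*x/3)/9.
Writing u(x) = A·sin(kπx/L) with A = -5/3 and k = 2, use ∫_0^L sin²(kπx/L) dx = L/2 and ∫_0^L cos²(kπx/L) dx = L/2.
u² = 25/9·sin²(π/3·x) and (u')² = 25*π^2/81·cos²(π/3·x), and each of sin², cos² integrates to L/2 = 3 over (0, 6).
∫_0^6 u² dx = 25/3, so ||u||_L² = 5*sqrt(3)/3.
∫_0^6 (u')² dx = 25*π^2/27, so ||u'||_L² = 5*sqrt(3)*π/9.
Ratio ||u||_L² / ||u'||_L² = 3/π.
Sharp Poincaré constant on H^1_0(0, 6) is C_P = L/π = 6/π, achieved by sin(π/6·x).
This is the k = 2 harmonic; the ratio L/(kπ) is strictly less than C_P = L/π, consistent with the sharp inequality ||u||_L² ≤ C_P ||u'||_L².


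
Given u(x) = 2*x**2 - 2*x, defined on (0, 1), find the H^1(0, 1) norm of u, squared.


||u||_{H^1}^2 = 22/15

The H^1 norm (squared) on an interval (0, L) is
  ||u||_{H^1}^2 = ∫_0^L u(x)^2 dx + ∫_0^L u'(x)^2 dx.
Compute u'(x) = 4*x - 2.
Then u(x)^2 = 4*x**4 - 8*x**3 + 4*x**2 and u'(x)^2 = 16*x**2 - 16*x + 4.
Integrate each monomial from 0 to 1 using ∫_0^1 c·x^n dx = c·1^(n+1)/(n+1):
  ∫_0^1 u(x)^2 dx = ∫_0^1 (4*x^4 - 8*x^3 + 4*x^2) dx. Term by term:
    ∫_0^1 4*x^4 dx = 4/5;  ∫_0^1 -8*x^3 dx = -2;  ∫_0^1 4*x^2 dx = 4/3.
  Sum: 4/5 − 2 + 4/3 = 2/15.
  ∫_0^1 u'(x)^2 dx = ∫_0^1 (16*x^2 - 16*x + 4) dx. Term by term:
    ∫_0^1 16*x^2 dx = 16/3;  ∫_0^1 -16*x dx = -8;  ∫_0^1 4 dx = 4.
  Sum: 16/3 − 8 + 4 = 4/3.
Adding: ||u||_{H^1}^2 = 2/15 + 4/3 = 22/15.


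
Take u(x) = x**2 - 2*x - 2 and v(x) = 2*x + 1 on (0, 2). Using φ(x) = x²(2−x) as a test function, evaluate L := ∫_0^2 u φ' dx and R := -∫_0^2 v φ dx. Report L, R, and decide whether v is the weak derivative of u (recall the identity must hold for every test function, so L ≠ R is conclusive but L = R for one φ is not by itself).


LHS = -8/15, RHS = -68/15. No, v is not the weak derivative of u.

u(x) = x**2 - 2*x - 2, classical derivative u'(x) = 2*x - 2.
φ(x) = x²(2−x), so φ'(x) = x*(4 - 3*x).
Note φ(0) = φ(2) = 0, so the boundary term u·φ vanishes.
LHS = ∫_0^2 u(x) φ'(x) dx = ∫_0^2 (-3*x^4 + 10*x^3 - 2*x^2 - 8*x) dx. Term by term:
  ∫_0^2 -3*x^4 dx = -96/5;  ∫_0^2 10*x^3 dx = 40;  ∫_0^2 -2*x^2 dx = -16/3;
  ∫_0^2 -8*x dx = -16.
Sum: -96/5 + 40 − 16/3 − 16 = -8/15.
So LHS = -8/15.
∫_0^2 v(x) φ(x) dx = ∫_0^2 (-2*x^4 + 3*x^3 + 2*x^2) dx. Term by term:
  ∫_0^2 -2*x^4 dx = -64/5;  ∫_0^2 3*x^3 dx = 12;  ∫_0^2 2*x^2 dx = 16/3.
Sum: -64/5 + 12 + 16/3 = 68/15.
So RHS = -∫_0^2 v(x) φ(x) dx = -68/15.
LHS − RHS = 4 ≠ 0, so the identity fails.
(For a valid weak derivative the identity must hold for EVERY test function, in particular this one. The failure shows v is NOT the weak derivative of u.)
Correct weak derivative would be u'(x) = 2*x - 2.


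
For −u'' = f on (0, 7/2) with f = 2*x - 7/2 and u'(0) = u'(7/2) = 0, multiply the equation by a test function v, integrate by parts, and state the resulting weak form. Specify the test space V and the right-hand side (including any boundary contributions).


V = H^1(0, 7/2) (no boundary constraint on v; u is determined up to an additive constant); weak form: ∫_0^7/2 u'v' dx = ∫_0^7/2 (2*x - 7/2) v dx for all v ∈ V.

Multiply both sides by a test function v and integrate from 0 to 7/2:
  ∫_0^7/2 −u''(x) v(x) dx = ∫_0^7/2 f(x) v(x) dx.
Integrate the LHS by parts once:
  ∫_0^7/2 −u'' v dx = −[u'(x) v(x)]_0^7/2 + ∫_0^7/2 u'(x) v'(x) dx.
Thus ∫_0^7/2 u'(x) v'(x) dx = ∫_0^7/2 f(x) v(x) dx + [u'(x) v(x)]_0^7/2.
Choose V so that boundary terms are either known or forced to vanish.
u has homogeneous Neumann: u'(0) = u'(7/2) = 0. So [u' v]_0^7/2 = 0·v(7/2) − 0·v(0) = 0 for any v; take V = H^1(0, 7/2).
Weak formulation: find u (satisfying any essential BC) such that ∫_0^7/2 u'(x) v'(x) dx = ∫_0^7/2 f v dx for all v ∈ V (homogeneous Neumann, so boundary terms vanish).
Substituting f(x) = 2*x - 7/2, the right-hand side is ∫_0^7/2 (2*x - 7/2) v dx.
Compatibility check (pure Neumann): taking v ≡ 1 ∈ V gives 0 = ∫_0^7/2 f dx + (0) − (0), i.e. ∫_0^7/2 f dx must equal u'(0) − u'(7/2) = 0. Indeed ∫_0^7/2 (2*x - 7/2) dx = 0, so the data are compatible. The solution is then unique only up to an additive constant (fix it e.g. by requiring ∫_0^7/2 u dx = 0).


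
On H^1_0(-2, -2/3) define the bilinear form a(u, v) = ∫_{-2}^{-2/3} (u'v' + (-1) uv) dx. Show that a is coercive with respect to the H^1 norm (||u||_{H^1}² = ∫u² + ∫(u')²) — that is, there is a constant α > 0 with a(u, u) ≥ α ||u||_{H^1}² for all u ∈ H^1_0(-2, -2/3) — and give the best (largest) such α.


α = (-16 + 9*π^2)/(16 + 9*π^2)

Coercivity of a(·,·) on H^1_0(-2, -2/3) means a(u, u) ≥ α ||u||_{H^1}² for every u ∈ H^1_0.
The interval has length L = 4/3, and Poincaré/coercivity depend only on L. Here a(u, u) = ∫(u')² + (-1)·∫u².
Here c = -1 < 0 with |c| < (π/L)² = 9*π^2/16, so coercivity still holds. The condition a(u,u) ≥ α||u||_{H^1}² reads (1−α)∫(u')² ≥ (α−c)∫u². Any admissible α is ≤ 1 (rapidly oscillating u have ∫u²/∫(u')² → 0), and α = 1 would force 0 ≥ (1−c)∫u², impossible since c < 1; so 1−α > 0. By the sharp Poincaré inequality on H^1_0 of an interval of length L, ∫(u')² ≥ (π/L)²∫u² with equality for the first sine mode sin(π(x−x₀)/L) (x₀ the left endpoint), so the inequality holds for all u iff (1−α)(π/L)² ≥ α − c, i.e. α ≤ ((π/L)² + c)/((π/L)² + 1) = (1 + c(L/π)²)/(1 + (L/π)²). (Direct route, valid since c ≤ 0: Poincaré gives c∫u² ≥ c(L/π)²∫(u')², so a(u,u) ≥ (1 + c(L/π)²)∫(u')², while ||u||_{H^1}² ≤ (1 + (L/π)²)∫(u')²; dividing yields the same α.) With (π/L)² = 9*π^2/16 and c = -1, the largest admissible constant is α = ((π/L)² + c)/((π/L)² + 1).
Simplifying, α = (-16 + 9*π^2)/(16 + 9*π^2).


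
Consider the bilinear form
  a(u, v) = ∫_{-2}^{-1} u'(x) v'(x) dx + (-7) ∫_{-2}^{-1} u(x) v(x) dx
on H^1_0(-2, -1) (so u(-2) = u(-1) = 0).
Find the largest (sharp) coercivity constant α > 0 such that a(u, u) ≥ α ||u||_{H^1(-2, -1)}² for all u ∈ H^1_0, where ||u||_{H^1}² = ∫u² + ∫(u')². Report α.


α = (-7 + π^2)/(1 + π^2)

Coercivity of a(·,·) on H^1_0(-2, -1) means a(u, u) ≥ α ||u||_{H^1}² for every u ∈ H^1_0.
The interval has length L = 1, and Poincaré/coercivity depend only on L. Here a(u, u) = ∫(u')² + (-7)·∫u².
Here c = -7 < 0 with |c| < (π/L)² = π^2, so coercivity still holds. The condition a(u,u) ≥ α||u||_{H^1}² reads (1−α)∫(u')² ≥ (α−c)∫u². Any admissible α is ≤ 1 (rapidly oscillating u have ∫u²/∫(u')² → 0), and α = 1 would force 0 ≥ (1−c)∫u², impossible since c < 1; so 1−α > 0. By the sharp Poincaré inequality on H^1_0 of an interval of length L, ∫(u')² ≥ (π/L)²∫u² with equality for the first sine mode sin(π(x−x₀)/L) (x₀ the left endpoint), so the inequality holds for all u iff (1−α)(π/L)² ≥ α − c, i.e. α ≤ ((π/L)² + c)/((π/L)² + 1) = (1 + c(L/π)²)/(1 + (L/π)²). (Direct route, valid since c ≤ 0: Poincaré gives c∫u² ≥ c(L/π)²∫(u')², so a(u,u) ≥ (1 + c(L/π)²)∫(u')², while ||u||_{H^1}² ≤ (1 + (L/π)²)∫(u')²; dividing yields the same α.) With (π/L)² = π^2 and c = -7, the largest admissible constant is α = ((π/L)² + c)/((π/L)² + 1).
Simplifying, α = (-7 + π^2)/(1 + π^2).
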